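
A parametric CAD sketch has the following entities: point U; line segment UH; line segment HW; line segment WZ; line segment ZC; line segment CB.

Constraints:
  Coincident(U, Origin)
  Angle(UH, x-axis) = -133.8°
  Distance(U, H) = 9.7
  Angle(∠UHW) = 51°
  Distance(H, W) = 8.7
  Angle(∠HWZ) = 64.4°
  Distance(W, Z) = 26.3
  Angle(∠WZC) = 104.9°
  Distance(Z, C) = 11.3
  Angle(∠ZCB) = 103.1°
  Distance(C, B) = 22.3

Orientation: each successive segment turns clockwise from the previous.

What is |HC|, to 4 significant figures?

25.63

∠HWZ = 64.4° gives WZ at -18.40° from the x-axis; with |WZ| = 26.3, Z = (17.15, -6.671). ∠WZC = 104.9° gives ZC at -93.50° from the x-axis; with |ZC| = 11.3, C = (16.46, -17.95). Then |HC| = |C − H| = 25.63.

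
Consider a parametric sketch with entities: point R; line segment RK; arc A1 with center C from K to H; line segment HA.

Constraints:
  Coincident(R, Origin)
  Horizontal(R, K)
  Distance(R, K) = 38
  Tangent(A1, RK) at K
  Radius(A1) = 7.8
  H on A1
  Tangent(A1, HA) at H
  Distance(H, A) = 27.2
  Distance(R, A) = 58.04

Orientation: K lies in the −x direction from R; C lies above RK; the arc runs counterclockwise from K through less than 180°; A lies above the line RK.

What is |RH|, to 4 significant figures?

33.73

Checks: R.y = 0.00, K.y = 0.00 ✓; ∠(CK, KR) = 90.00° ✓; |CK| = 7.800 ✓; |CH| = 7.800 ✓; ∠(CH, HA) = 90.00° ✓; |HA| = 27.20 ✓; |RA| = 58.04 ✓.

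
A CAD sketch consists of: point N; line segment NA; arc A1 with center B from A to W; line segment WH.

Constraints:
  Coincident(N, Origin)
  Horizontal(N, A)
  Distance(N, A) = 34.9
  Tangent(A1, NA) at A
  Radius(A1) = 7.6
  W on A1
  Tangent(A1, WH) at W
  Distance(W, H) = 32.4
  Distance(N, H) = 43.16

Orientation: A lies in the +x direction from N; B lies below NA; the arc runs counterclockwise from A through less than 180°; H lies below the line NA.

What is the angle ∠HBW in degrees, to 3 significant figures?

76.8°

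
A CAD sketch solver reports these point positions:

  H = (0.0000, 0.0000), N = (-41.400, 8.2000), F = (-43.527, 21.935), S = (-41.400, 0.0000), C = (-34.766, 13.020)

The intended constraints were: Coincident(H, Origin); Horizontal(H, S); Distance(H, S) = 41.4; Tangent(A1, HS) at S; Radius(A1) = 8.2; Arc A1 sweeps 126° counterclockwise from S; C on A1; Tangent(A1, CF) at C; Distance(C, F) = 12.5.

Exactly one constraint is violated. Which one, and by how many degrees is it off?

Tangent(A1, CF) at C — off by 8.50°.

H = (0.00, 0.00) ✓; H.y = 0.00, S.y = 0.00 ✓; |HS| = 41.40 ✓; ∠(NS, SH) = 90.00° ✓; |NS| = 8.200 ✓; bearing(N→C) − bearing(N→S) = 126.0° ✓; |NC| = 8.200 ✓; ∠(NC, CF) = 81.50° ✗; |CF| = 12.50 ✓.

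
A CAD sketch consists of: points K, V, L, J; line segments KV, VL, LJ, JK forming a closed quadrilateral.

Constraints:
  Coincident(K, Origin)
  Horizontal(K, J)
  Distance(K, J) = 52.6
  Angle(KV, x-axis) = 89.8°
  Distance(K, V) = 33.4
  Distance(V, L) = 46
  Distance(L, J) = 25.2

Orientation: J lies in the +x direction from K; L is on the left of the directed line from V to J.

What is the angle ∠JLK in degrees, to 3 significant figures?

79.1°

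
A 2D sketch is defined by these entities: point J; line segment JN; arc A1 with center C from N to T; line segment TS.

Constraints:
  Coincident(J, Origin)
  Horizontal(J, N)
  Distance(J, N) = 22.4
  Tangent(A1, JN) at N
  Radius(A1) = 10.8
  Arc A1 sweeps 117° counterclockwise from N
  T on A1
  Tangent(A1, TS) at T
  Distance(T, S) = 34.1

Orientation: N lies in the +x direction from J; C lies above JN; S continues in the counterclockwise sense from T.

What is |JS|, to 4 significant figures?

48.97

J is at the origin; J and N share the same y with |JN| = 22.4 and N on the +x side, so N = (22.40, 0.000). Since A1 is tangent to JN there, CN ⟂ JN, so C = N + (0, 10.8) = (22.40, 10.80). On A1, N sits at bearing -90° from C; a 117° counterclockwise sweep puts T at bearing 27°, so T = C + 10.8·(cos 27°, sin 27°) = (32.02, 15.70). Since A1 is tangent to TS there, CT ⟂ TS, so TS runs along (−sin 27°, cos 27°); with |TS| = 34.1, S = (16.54, 46.09). Then |JS| = |S − J| = 48.97.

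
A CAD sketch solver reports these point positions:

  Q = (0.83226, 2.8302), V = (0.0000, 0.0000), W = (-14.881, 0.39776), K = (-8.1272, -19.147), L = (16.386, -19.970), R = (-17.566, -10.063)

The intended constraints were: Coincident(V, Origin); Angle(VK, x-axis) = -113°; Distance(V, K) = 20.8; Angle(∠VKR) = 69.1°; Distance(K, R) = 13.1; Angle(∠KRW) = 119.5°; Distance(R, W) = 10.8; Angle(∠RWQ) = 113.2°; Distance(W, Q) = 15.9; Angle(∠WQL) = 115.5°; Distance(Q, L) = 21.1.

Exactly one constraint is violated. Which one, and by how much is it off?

Distance(Q, L) = 21.1 — off by 6.50.

V = (0.00, 0.00) ✓; VK at -113.0° ✓; |VK| = 20.80 ✓; ∠VKR = 69.10° ✓; |KR| = 13.10 ✓; ∠KRW = 119.5° ✓; |RW| = 10.80 ✓; ∠RWQ = 113.2° ✓; |WQ| = 15.90 ✓; ∠WQL = 115.5° ✓; |QL| = 27.60 ✗.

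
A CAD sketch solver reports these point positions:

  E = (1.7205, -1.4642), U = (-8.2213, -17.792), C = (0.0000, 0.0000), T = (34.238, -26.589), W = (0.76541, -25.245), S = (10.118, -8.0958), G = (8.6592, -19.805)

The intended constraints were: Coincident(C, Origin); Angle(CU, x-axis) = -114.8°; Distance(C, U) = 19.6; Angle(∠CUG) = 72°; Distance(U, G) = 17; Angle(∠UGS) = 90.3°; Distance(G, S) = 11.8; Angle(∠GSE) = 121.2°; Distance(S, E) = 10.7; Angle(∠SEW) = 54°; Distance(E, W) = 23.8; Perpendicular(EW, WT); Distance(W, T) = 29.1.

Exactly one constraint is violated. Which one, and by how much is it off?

Distance(W, T) = 29.1 — off by 4.40.

C = (0.00, 0.00) ✓; CU at -114.8° ✓; |CU| = 19.60 ✓; ∠CUG = 72.00° ✓; |UG| = 17.00 ✓; ∠UGS = 90.30° ✓; |GS| = 11.80 ✓; ∠GSE = 121.2° ✓; |SE| = 10.70 ✓; ∠SEW = 54.00° ✓; |EW| = 23.80 ✓; ∠(EW, WT) = 90.00° ✓; |WT| = 33.50 ✗.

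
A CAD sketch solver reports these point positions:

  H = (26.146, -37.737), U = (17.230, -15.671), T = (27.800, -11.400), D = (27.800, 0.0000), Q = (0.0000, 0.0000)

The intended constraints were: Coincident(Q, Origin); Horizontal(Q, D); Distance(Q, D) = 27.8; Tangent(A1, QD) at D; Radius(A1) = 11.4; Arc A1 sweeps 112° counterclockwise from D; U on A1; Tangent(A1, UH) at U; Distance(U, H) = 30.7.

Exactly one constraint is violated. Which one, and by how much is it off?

Distance(U, H) = 30.7 — off by 6.90.

Q = (0.00, 0.00) ✓; Q.y = 0.00, D.y = 0.00 ✓; |QD| = 27.80 ✓; ∠(TD, DQ) = 90.00° ✓; |TD| = 11.40 ✓; bearing(T→U) − bearing(T→D) = 112.0° ✓; |TU| = 11.40 ✓; ∠(TU, UH) = 90.00° ✓; |UH| = 23.80 ✗.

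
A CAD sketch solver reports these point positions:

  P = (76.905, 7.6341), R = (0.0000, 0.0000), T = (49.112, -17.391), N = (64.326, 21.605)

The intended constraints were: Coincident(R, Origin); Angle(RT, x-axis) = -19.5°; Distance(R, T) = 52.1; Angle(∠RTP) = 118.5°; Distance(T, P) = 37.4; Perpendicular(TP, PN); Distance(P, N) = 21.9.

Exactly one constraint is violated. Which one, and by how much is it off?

Distance(P, N) = 21.9 — off by 3.10.

R = (0.00, 0.00) ✓; RT at -19.50° ✓; |RT| = 52.10 ✓; ∠RTP = 118.5° ✓; |TP| = 37.40 ✓; ∠(TP, PN) = 90.00° ✓; |PN| = 18.80 ✗.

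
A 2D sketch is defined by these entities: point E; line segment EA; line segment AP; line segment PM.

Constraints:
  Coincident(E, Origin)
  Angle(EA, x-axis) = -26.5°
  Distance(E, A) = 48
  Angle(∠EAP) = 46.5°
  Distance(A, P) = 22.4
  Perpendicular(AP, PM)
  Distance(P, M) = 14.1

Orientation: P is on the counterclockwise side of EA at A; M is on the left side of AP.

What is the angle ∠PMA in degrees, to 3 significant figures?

57.8°

E is at the origin; EA runs at -26.5° with length 48.0, so A = 48.0·(cos -26.5°, sin -26.5°) = (43.0, -21.4). ∠EAP = 46.5°, so AP runs at -26.5° + (180° − 46.5°) = 107° from the x-axis; with |AP| = 22.4, P = A + 22.4·(cos 107°, sin 107°) = (36.4, 0.00373). AP is perpendicular to PM; with |PM| = 14.1 on the left of AP, M = P + 14.1·(-0.956, -0.292) = (22.9, -4.12). Then cos ∠PMA = MP·MA / (|MP||MA|), giving 57.8°.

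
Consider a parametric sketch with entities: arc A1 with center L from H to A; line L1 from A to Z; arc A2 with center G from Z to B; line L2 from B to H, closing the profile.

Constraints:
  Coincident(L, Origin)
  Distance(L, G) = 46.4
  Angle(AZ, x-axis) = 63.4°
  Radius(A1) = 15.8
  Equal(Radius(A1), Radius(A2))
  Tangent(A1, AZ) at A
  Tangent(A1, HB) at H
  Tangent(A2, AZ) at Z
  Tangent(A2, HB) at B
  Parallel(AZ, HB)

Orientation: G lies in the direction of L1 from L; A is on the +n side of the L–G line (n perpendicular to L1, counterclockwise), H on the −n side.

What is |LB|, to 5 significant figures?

49.016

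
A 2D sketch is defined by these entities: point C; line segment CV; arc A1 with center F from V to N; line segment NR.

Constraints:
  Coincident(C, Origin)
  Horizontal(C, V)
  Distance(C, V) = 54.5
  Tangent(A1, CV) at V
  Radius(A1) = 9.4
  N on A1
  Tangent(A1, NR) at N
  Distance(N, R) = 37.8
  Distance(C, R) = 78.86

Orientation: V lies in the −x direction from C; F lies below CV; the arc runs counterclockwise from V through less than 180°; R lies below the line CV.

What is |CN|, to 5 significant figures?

64.617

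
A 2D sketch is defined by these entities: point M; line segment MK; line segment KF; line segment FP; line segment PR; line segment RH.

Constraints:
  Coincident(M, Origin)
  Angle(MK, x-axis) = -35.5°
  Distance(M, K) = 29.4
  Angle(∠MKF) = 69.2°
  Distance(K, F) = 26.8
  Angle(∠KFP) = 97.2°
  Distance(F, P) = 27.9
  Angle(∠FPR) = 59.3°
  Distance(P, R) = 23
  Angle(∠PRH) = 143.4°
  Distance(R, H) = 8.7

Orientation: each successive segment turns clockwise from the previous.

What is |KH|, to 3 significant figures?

12.0

M is at the origin; MK runs at -35.5° with length 29.4, so K = (23.9, -17.1). ∠MKF = 69.2° gives KF at -146° from the x-axis; with |KF| = 26.8, F = (1.64, -31.9). ∠KFP = 97.2° gives FP at 131° from the x-axis; with |FP| = 27.9, P = (-16.6, -10.9). ∠FPR = 59.3° gives PR at 10.2° from the x-axis; with |PR| = 23.0, R = (6.01, -6.78). ∠PRH = 143.4° gives RH at -26.4° from the x-axis; with |RH| = 8.7, H = (13.8, -10.6). Then |KH| = |H − K| = 12.0.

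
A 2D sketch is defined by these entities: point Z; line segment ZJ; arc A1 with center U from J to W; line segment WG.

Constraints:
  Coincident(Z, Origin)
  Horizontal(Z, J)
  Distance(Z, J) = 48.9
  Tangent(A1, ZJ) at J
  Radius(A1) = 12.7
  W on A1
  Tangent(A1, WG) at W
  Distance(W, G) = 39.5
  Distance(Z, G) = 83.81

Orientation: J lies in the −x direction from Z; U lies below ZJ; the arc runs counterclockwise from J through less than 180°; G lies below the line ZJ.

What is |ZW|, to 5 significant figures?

62.398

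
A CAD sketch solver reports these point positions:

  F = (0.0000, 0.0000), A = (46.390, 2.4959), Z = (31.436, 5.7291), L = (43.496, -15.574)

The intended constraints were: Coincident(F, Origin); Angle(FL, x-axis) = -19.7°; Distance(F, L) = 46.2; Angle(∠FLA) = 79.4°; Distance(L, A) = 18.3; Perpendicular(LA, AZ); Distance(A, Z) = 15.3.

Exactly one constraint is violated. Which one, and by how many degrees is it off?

Perpendicular(LA, AZ) — off by 3.10°.

F = (0.00, 0.00) ✓; FL at -19.70° ✓; |FL| = 46.20 ✓; ∠FLA = 79.40° ✓; |LA| = 18.30 ✓; ∠(LA, AZ) = 86.90° ✗; |AZ| = 15.30 ✓.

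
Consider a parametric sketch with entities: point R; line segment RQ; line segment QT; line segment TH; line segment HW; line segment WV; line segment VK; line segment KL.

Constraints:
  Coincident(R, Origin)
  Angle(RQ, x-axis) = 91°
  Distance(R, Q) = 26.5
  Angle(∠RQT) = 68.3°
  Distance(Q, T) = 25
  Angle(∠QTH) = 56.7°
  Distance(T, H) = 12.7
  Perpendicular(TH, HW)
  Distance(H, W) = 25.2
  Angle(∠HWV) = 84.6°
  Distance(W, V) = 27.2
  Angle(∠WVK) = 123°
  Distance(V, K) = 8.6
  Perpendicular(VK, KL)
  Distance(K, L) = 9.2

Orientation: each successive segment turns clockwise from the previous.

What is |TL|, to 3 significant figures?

14.8

R is at the origin; RQ runs at 91.0° with length 26.5, so Q = (-0.462, 26.5). ∠RQT = 68.3° gives QT at -20.7° from the x-axis; with |QT| = 25.0, T = (22.9, 17.7). ∠QTH = 56.7° gives TH at -144° from the x-axis; with |TH| = 12.7, H = (12.6, 10.2). TH is perpendicular to HW, so HW runs at 126°; with |HW| = 25.2, W = (-2.16, 30.6). ∠HWV = 84.6° gives WV at 30.6° from the x-axis; with |WV| = 27.2, V = (21.2, 44.4). ∠WVK = 123.0° gives VK at -26.4° from the x-axis; with |VK| = 8.6, K = (29.0, 40.6). The perpendicularity gives KL at right angles to VK, so KL runs at -116°; with |KL| = 9.2, L = (24.9, 32.4). Then |TL| = |L − T| = 14.8.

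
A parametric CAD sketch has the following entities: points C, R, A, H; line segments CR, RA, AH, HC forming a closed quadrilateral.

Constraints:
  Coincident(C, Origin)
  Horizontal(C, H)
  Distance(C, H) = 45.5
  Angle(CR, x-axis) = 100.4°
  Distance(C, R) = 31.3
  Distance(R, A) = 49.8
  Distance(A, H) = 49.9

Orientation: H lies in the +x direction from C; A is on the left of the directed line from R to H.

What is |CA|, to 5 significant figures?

64.031

Checks: CR at 100.4° ✓; |RA| = 49.80 ✓; |AH| = 49.90 ✓.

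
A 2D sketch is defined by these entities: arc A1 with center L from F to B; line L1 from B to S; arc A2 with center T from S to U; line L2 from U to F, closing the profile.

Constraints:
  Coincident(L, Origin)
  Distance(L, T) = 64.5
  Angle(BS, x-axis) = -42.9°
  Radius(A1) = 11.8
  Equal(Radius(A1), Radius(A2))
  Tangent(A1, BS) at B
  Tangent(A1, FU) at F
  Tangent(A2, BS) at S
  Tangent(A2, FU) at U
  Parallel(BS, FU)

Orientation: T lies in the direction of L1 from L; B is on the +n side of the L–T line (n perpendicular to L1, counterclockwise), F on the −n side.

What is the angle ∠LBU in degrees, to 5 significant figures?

69.903°

The slot axis is L1's direction at -42.9°, so u = (cos -42.9°, sin -42.9°) = (0.73254, -0.68072) and n = (−sin -42.9°, cos -42.9°) = (0.68072, 0.73254). L is at the origin and T lies 64.5 along u from L, so T = 64.5·u = (47.249, -43.906). Tangency of A1 to both parallel lines with radius 11.8 puts B and F at L ± 11.8·n: B = (8.0325, 8.6440), F = (-8.0325, -8.6440). Equal radii place S and U the same way about T: S = T + 11.8·n = (55.282, -35.262), U = T − 11.8·n = (39.217, -52.551). Then cos ∠LBU = BL·BU / (|BL||BU|), giving 69.903°.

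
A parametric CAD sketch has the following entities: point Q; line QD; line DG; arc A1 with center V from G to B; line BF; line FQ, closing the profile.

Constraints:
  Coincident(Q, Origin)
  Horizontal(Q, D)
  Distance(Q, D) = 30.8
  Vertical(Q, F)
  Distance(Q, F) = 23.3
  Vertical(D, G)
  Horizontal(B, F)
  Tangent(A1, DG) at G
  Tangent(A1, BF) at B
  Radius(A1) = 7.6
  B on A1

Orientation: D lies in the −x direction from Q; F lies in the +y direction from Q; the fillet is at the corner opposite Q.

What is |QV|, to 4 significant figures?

28.01

Q is at the origin; Q and D share the same y with |QD| = 30.8 and D on the −x side, so D = (-30.80, 0.000). Q and F share the same x with |QF| = 23.3 and F on the +y side, so F = (0.000, 23.30). The virtual corner opposite Q is at (-30.80, 23.30). The tangent condition forces VG to be normal to DG and A1 meets BF tangentially, so VB is at right angles to BF, with radius 7.6, so the center V sits 7.6 in from both sides at V = (-23.20, 15.70). Then |QV| = |V − Q| = 28.01.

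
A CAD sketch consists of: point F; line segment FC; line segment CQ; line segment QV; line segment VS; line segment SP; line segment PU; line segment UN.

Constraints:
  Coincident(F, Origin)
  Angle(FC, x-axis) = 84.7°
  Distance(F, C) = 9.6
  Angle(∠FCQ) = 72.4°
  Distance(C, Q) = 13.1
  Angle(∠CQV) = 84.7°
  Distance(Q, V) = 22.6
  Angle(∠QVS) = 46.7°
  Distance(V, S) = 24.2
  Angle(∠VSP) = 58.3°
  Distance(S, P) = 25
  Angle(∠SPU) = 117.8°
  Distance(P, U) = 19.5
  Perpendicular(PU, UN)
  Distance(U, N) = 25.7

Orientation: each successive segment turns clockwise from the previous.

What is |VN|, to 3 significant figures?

8.75

F is at the origin; FC runs at 84.7° with length 9.6, so C = (0.887, 9.56). ∠FCQ = 72.4° gives CQ at -22.9° from the x-axis; with |CQ| = 13.1, Q = (13.0, 4.46). ∠CQV = 84.7° gives QV at -118° from the x-axis; with |QV| = 22.6, V = (2.27, -15.5). ∠QVS = 46.7° gives VS at 108° from the x-axis; with |VS| = 24.2, S = (-5.40, 7.49). ∠VSP = 58.3° gives SP at -13.2° from the x-axis; with |SP| = 25.0, P = (18.9, 1.78). ∠SPU = 117.8° gives PU at -75.4° from the x-axis; with |PU| = 19.5, U = (23.9, -17.1). PU is perpendicular to UN, so UN runs at -165°; with |UN| = 25.7, N = (-1.02, -23.6). Then |VN| = |N − V| = 8.75.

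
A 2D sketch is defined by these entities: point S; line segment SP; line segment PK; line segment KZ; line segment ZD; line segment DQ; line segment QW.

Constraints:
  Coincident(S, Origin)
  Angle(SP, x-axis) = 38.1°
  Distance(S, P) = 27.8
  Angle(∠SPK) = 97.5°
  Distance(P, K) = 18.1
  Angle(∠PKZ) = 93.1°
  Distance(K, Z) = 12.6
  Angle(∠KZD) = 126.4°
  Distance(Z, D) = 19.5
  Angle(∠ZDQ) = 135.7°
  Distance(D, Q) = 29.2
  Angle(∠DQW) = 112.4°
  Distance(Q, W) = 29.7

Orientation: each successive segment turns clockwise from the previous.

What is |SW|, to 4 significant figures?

45.32

S is at the origin; SP runs at 38.1° with length 27.8, so P = (21.88, 17.15). ∠SPK = 97.5° gives PK at -44.40° from the x-axis; with |PK| = 18.1, K = (34.81, 4.490). ∠PKZ = 93.1° gives KZ at -131.3° from the x-axis; with |KZ| = 12.6, Z = (26.49, -4.976). ∠KZD = 126.4° gives ZD at 175.1° from the x-axis; with |ZD| = 19.5, D = (7.064, -3.311). ∠ZDQ = 135.7° gives DQ at 130.8° from the x-axis; with |DQ| = 29.2, Q = (-12.02, 18.79). ∠DQW = 112.4° gives QW at 63.20° from the x-axis; with |QW| = 29.7, W = (1.375, 45.30). Then |SW| = |W − S| = 45.32.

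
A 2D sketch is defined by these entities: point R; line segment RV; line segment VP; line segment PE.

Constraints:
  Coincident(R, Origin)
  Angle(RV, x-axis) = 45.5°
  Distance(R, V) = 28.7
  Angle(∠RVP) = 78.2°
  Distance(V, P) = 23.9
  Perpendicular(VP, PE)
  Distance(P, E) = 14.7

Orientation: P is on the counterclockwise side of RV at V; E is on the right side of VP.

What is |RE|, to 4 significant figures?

46.44

R is at the origin; RV runs at 45.5° with length 28.7, so V = 28.7·(cos 45.5°, sin 45.5°) = (20.12, 20.47). ∠RVP = 78.2°, so VP runs at 45.5° + (180° − 78.2°) = 147.3° from the x-axis; with |VP| = 23.9, P = V + 23.9·(cos 147.3°, sin 147.3°) = (0.003988, 33.38). VP is perpendicular to PE; with |PE| = 14.7 on the right of VP, E = P + 14.7·(0.5402, 0.8415) = (7.946, 45.75). Then |RE| = |E − R| = 46.44.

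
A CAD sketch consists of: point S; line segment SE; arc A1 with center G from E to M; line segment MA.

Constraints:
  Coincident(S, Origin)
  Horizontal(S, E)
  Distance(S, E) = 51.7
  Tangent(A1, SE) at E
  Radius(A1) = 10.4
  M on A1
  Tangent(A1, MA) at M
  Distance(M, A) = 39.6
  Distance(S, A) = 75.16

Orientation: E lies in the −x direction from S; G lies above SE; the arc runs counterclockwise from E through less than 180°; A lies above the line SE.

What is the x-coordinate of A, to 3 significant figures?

-55.0

Checks: ∠(GE, ES) = 90.00° ✓; |GE| = 10.40 ✓; |GM| = 10.40 ✓; ∠(GM, MA) = 90.00° ✓; |MA| = 39.60 ✓; |SA| = 75.16 ✓.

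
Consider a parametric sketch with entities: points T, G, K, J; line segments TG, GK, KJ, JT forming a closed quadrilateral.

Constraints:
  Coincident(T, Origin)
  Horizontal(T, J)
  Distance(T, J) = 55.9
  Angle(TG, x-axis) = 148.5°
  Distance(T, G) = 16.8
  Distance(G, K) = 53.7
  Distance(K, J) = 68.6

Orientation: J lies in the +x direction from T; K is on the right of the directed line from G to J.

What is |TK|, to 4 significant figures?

42.44

T is at the origin; T and J share the same y with |TJ| = 55.9 and J in +x, so J = (55.9, 0). TG runs at 148.5° with |TG| = 16.8, so G = (-14.32, 8.778). K is determined by |GK| = 53.7 and |KJ| = 68.6 together: it lies at the intersection of circle(G, 53.7) and circle(J, 68.6). With |GJ| = 70.77, the foot of the radical line on GJ is 22.51 from G and the perpendicular offset is √(53.7² − 22.51²) = 48.75. Taking the right-of-GJ solution: K = (1.966, -42.39).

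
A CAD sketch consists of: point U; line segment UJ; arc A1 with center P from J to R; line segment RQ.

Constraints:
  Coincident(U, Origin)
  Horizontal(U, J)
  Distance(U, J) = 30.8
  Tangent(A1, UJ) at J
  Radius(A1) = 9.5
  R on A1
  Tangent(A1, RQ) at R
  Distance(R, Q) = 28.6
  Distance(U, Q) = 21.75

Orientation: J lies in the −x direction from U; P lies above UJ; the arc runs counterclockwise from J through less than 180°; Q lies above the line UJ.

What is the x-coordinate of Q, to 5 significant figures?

-3.1638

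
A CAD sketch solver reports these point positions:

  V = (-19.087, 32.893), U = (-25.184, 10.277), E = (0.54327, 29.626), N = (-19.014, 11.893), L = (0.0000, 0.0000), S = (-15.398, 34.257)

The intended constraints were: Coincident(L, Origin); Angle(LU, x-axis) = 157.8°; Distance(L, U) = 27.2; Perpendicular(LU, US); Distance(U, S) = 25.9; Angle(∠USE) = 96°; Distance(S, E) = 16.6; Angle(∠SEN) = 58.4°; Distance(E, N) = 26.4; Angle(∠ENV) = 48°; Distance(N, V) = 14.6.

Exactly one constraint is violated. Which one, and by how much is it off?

Distance(N, V) = 14.6 — off by 6.40.

L = (0.00, 0.00) ✓; LU at 157.8° ✓; |LU| = 27.20 ✓; ∠(LU, US) = 90.00° ✓; |US| = 25.90 ✓; ∠USE = 96.00° ✓; |SE| = 16.60 ✓; ∠SEN = 58.40° ✓; |EN| = 26.40 ✓; ∠ENV = 48.00° ✓; |NV| = 21.00 ✗.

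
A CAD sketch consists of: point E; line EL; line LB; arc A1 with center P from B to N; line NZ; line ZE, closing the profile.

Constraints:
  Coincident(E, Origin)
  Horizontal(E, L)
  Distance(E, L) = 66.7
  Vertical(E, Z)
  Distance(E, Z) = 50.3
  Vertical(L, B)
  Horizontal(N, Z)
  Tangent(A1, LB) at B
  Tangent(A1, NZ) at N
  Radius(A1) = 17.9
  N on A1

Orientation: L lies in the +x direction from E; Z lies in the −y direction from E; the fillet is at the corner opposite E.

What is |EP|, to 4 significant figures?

58.58

E and Z share the same x with |EZ| = 50.3 and Z on the −y side, so Z = (0.000, -50.30). The virtual corner opposite E is at (66.70, -50.30). Tangency of A1 to LB means the radius PB is perpendicular to LB and the tangent condition forces PN to be normal to NZ, with radius 17.9, so the center P sits 17.9 in from both sides at P = (48.80, -32.40). Then |EP| = |P − E| = 58.58.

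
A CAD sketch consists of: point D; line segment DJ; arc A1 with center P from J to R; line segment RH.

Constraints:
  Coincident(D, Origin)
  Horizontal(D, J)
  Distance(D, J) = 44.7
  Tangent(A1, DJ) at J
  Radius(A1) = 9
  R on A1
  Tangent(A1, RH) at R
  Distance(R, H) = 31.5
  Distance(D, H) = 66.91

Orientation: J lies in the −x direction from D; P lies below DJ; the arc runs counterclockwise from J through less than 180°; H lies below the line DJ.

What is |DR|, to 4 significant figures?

54.47

D is at the origin; D and J share the same y with |DJ| = 44.7 and J on the −x side, so J = (-44.70, 0.000). Since A1 is tangent to DJ there, PJ ⟂ DJ, so P = J + (0, -9) = (-44.70, -9.000). Since PR ⟂ RH (tangency), |PH| = √(9.0² + 31.5²) = 32.76 regardless of where R sits on A1. So H lies on both circle(D, 66.91) and circle(P, 32.76); the below-DJ intersection is H = (-53.14, -40.65). R is the foot of the tangent from H: R = (-53.70, -9.159).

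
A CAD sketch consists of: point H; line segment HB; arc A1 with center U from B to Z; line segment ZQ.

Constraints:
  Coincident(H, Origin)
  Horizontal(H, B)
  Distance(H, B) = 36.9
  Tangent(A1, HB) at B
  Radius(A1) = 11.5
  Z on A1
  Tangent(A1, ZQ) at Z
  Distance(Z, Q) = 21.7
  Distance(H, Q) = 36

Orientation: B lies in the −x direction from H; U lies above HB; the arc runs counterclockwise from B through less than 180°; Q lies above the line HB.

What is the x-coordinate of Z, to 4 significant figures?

-25.76

Checks: |UZ| = 11.50 ✓; ∠(UZ, ZQ) = 90.00° ✓; |ZQ| = 21.70 ✓; |HQ| = 36.00 ✓.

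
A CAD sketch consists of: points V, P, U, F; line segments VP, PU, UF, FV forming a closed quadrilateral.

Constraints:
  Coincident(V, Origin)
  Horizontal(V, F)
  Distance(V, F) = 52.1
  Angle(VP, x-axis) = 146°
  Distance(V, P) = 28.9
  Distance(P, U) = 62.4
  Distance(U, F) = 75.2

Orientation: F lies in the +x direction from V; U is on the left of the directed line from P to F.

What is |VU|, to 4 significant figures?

66.82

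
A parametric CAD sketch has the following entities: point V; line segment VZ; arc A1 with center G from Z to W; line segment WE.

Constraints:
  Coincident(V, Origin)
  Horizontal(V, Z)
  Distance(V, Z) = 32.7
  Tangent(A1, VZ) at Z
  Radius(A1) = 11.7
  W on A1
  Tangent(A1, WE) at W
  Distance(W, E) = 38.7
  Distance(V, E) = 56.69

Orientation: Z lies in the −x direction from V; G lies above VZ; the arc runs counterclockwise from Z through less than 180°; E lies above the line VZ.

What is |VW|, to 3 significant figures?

24.6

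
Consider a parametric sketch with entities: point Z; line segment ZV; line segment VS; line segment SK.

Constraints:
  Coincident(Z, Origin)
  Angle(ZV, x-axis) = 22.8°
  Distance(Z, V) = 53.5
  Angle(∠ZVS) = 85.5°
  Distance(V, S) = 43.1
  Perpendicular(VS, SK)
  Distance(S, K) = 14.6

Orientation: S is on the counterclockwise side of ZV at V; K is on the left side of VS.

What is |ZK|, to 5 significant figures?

54.898

Z is at the origin; ZV runs at 22.8° with length 53.5, so V = 53.5·(cos 22.8°, sin 22.8°) = (49.320, 20.732). ∠ZVS = 85.5°, so VS runs at 22.8° + (180° − 85.5°) = 117.30° from the x-axis; with |VS| = 43.1, S = V + 43.1·(cos 117.30°, sin 117.30°) = (29.552, 59.031). VS is perpendicular to SK; with |SK| = 14.6 on the left of VS, K = S + 14.6·(-0.88862, -0.45865) = (16.578, 52.335). Then |ZK| = |K − Z| = 54.898.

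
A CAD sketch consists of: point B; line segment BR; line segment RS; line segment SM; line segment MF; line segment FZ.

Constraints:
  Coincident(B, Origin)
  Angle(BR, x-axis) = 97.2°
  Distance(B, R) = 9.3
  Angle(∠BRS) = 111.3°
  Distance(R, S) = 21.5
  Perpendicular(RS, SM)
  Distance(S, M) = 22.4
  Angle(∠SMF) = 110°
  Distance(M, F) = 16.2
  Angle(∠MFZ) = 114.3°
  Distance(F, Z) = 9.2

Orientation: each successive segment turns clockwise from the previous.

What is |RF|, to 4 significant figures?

28.64

B is at the origin; BR runs at 97.2° with length 9.3, so R = (-1.166, 9.227). ∠BRS = 111.3° gives RS at 28.50° from the x-axis; with |RS| = 21.5, S = (17.73, 19.49). The perpendicularity gives SM at right angles to RS, so SM runs at -61.50°; with |SM| = 22.4, M = (28.42, -0.1999). ∠SMF = 110.0° gives MF at -131.5° from the x-axis; with |MF| = 16.2, F = (17.68, -12.33). Then |RF| = |F − R| = 28.64.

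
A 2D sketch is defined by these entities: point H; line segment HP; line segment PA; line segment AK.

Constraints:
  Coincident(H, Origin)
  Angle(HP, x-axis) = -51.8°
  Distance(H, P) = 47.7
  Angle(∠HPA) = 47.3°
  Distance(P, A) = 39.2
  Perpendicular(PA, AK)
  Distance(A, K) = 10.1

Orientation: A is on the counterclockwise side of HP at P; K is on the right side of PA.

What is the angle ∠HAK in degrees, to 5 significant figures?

168.94°

H is at the origin; HP runs at -51.8° with length 47.7, so P = 47.7·(cos -51.8°, sin -51.8°) = (29.498, -37.485). ∠HPA = 47.3°, so PA runs at -51.8° + (180° − 47.3°) = 80.900° from the x-axis; with |PA| = 39.2, A = P + 39.2·(cos 80.900°, sin 80.900°) = (35.698, 1.2212). PA is perpendicular to AK; with |AK| = 10.1 on the right of PA, K = A + 10.1·(0.98741, -0.15816) = (45.671, -0.37615). Then cos ∠HAK = AH·AK / (|AH||AK|), giving 168.94°.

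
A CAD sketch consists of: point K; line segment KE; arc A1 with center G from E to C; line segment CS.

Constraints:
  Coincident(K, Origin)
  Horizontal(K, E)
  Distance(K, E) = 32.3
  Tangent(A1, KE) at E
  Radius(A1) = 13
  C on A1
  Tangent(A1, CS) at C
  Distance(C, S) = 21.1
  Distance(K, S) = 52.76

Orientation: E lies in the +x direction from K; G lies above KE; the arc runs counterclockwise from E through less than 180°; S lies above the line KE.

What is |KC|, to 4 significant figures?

47.81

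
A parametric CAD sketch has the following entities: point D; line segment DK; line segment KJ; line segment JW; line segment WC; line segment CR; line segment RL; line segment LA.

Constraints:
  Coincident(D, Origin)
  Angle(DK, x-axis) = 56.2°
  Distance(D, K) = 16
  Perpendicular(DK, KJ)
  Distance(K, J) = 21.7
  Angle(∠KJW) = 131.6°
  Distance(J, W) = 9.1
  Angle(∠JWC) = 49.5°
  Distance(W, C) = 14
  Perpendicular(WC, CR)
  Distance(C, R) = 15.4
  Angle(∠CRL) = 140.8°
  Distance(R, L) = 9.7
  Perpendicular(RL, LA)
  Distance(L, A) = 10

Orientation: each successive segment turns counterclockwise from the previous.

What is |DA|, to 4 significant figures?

37.56

D is at the origin; DK runs at 56.2° with length 16.0, so K = (8.901, 13.30). The perpendicularity gives KJ at right angles to DK, so KJ runs at 146.2°; with |KJ| = 21.7, J = (-9.132, 25.37). ∠KJW = 131.6° gives JW at -165.4° from the x-axis; with |JW| = 9.1, W = (-17.94, 23.07). ∠JWC = 49.5° gives WC at -34.90° from the x-axis; with |WC| = 14.0, C = (-6.456, 15.06). The perpendicularity gives CR at right angles to WC, so CR runs at 55.10°; with |CR| = 15.4, R = (2.355, 27.69). ∠CRL = 140.8° gives RL at 94.30° from the x-axis; with |RL| = 9.7, L = (1.628, 37.37). The perpendicularity gives LA at right angles to RL, so LA runs at -175.7°; with |LA| = 10.0, A = (-8.344, 36.62). Then |DA| = |A − D| = 37.56.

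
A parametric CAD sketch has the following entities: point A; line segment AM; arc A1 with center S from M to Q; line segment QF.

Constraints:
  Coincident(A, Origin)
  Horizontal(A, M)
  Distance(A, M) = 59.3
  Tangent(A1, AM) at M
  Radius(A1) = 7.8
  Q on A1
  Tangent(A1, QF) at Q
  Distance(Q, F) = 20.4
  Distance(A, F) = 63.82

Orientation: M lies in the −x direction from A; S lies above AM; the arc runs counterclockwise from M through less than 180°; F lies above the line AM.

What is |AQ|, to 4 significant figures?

52.62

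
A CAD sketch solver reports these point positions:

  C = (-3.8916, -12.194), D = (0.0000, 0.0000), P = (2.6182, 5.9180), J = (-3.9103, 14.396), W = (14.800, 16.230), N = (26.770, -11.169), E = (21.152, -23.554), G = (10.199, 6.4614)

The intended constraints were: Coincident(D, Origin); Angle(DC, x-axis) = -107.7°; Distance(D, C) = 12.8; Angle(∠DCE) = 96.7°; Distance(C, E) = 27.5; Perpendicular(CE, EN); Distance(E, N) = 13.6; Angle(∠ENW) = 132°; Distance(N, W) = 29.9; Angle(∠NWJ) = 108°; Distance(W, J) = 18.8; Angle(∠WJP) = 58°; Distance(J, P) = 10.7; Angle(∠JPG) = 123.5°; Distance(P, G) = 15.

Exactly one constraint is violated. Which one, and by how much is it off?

Distance(P, G) = 15 — off by 7.40.

D = (0.00, 0.00) ✓; DC at -107.7° ✓; |DC| = 12.80 ✓; ∠DCE = 96.70° ✓; |CE| = 27.50 ✓; ∠(CE, EN) = 90.00° ✓; |EN| = 13.60 ✓; ∠ENW = 132.0° ✓; |NW| = 29.90 ✓; ∠NWJ = 108.0° ✓; |WJ| = 18.80 ✓; ∠WJP = 58.00° ✓; |JP| = 10.70 ✓; ∠JPG = 123.5° ✓; |PG| = 7.600 ✗.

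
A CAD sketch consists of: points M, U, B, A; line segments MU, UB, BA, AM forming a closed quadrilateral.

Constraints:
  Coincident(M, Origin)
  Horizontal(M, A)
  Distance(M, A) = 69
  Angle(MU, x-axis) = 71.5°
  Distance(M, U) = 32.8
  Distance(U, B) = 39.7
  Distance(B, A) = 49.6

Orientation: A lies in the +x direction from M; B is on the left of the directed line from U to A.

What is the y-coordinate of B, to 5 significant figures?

44.783

Checks: |UB| = 39.70 ✓; |BA| = 49.60 ✓.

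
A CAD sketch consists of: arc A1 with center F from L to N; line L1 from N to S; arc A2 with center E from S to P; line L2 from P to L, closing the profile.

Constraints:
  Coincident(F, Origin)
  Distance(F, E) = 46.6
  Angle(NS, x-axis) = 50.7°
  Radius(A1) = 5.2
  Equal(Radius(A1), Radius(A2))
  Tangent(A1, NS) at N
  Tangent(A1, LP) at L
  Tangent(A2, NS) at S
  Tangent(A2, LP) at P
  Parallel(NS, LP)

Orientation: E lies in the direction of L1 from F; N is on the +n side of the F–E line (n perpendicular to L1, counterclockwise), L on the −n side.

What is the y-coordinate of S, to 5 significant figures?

39.355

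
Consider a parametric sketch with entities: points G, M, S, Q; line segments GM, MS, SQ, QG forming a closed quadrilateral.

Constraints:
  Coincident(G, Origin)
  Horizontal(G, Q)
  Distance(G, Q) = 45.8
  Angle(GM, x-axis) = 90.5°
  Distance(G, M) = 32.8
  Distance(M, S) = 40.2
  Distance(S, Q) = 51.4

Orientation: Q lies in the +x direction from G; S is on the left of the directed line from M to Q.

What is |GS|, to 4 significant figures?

61.87

G is at the origin; G and Q share the same y with |GQ| = 45.8 and Q in +x, so Q = (45.8, 0). GM runs at 90.5° with |GM| = 32.8, so M = (-0.2862, 32.80). S is determined by |MS| = 40.2 and |SQ| = 51.4 together: it lies at the intersection of circle(M, 40.2) and circle(Q, 51.4). With |MQ| = 56.57, the foot of the radical line on MQ is 19.21 from M and the perpendicular offset is √(40.2² − 19.21²) = 35.31. Taking the left-of-MQ solution: S = (35.84, 50.43).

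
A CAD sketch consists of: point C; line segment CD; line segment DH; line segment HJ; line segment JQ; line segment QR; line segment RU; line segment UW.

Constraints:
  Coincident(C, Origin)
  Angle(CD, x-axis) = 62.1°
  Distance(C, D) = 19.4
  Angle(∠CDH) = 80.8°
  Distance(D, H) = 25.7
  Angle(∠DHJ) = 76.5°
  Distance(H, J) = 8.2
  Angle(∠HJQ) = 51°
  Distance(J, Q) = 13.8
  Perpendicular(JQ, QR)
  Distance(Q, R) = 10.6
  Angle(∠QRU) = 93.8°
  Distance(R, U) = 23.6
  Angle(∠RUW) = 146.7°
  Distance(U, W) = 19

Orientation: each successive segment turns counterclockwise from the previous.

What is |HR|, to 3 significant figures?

9.62

C is at the origin; CD runs at 62.1° with length 19.4, so D = (9.08, 17.1). ∠CDH = 80.8° gives DH at 161° from the x-axis; with |DH| = 25.7, H = (-15.3, 25.4). ∠DHJ = 76.5° gives HJ at -95.2° from the x-axis; with |HJ| = 8.2, J = (-16.0, 17.2). ∠HJQ = 51.0° gives JQ at 33.8° from the x-axis; with |JQ| = 13.8, Q = (-4.54, 24.9). JQ ⟂ QR, so QR runs at 124°; with |QR| = 10.6, R = (-10.4, 33.7). Then |HR| = |R − H| = 9.62.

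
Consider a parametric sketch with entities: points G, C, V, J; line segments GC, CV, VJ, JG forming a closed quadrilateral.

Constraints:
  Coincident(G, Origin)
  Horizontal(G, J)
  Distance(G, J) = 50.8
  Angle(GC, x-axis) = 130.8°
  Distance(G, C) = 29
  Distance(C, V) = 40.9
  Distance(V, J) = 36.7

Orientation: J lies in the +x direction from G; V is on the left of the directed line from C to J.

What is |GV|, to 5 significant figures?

31.556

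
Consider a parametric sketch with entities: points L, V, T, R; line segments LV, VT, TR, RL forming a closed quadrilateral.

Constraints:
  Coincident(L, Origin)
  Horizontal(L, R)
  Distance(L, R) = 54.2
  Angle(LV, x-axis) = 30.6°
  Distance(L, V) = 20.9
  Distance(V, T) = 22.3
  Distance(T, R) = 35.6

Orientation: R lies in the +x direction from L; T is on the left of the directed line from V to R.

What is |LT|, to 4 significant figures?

42.53

Checks: |VT| = 22.30 ✓; |TR| = 35.60 ✓.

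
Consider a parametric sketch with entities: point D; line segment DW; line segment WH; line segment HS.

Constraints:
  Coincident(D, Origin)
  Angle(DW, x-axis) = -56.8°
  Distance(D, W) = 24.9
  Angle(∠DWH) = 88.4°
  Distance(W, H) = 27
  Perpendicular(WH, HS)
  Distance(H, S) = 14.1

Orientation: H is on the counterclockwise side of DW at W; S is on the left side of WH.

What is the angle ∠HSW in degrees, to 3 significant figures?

62.4°

D is at the origin; DW runs at -56.8° with length 24.9, so W = 24.9·(cos -56.8°, sin -56.8°) = (13.6, -20.8). ∠DWH = 88.4°, so WH runs at -56.8° + (180° − 88.4°) = 34.8° from the x-axis; with |WH| = 27.0, H = W + 27.0·(cos 34.8°, sin 34.8°) = (35.8, -5.43). WH ⟂ HS; with |HS| = 14.1 on the left of WH, S = H + 14.1·(-0.571, 0.821) = (27.8, 6.15). Then cos ∠HSW = SH·SW / (|SH||SW|), giving 62.4°.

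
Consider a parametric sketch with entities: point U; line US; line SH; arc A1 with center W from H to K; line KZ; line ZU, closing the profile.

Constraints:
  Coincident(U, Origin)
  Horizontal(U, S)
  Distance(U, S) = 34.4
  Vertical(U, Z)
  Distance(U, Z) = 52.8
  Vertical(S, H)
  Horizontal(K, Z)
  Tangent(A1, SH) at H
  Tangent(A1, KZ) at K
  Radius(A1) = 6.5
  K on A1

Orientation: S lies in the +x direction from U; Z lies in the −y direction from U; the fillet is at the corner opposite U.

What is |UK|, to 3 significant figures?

59.7

U is at the origin; U and S share the same y with |US| = 34.4 and S on the +x side, so S = (34.4, 0.00). U and Z share the same x with |UZ| = 52.8 and Z on the −y side, so Z = (0.00, -52.8). The virtual corner opposite U is at (34.4, -52.8). Tangency of A1 to SH means the radius WH is perpendicular to SH and the tangent condition forces WK to be normal to KZ, with radius 6.5, so the center W sits 6.5 in from both sides at W = (27.9, -46.3). That places the tangent points at H = (34.4, -46.3) on SH and K = (27.9, -52.8) on KZ. Then |UK| = |K − U| = 59.7.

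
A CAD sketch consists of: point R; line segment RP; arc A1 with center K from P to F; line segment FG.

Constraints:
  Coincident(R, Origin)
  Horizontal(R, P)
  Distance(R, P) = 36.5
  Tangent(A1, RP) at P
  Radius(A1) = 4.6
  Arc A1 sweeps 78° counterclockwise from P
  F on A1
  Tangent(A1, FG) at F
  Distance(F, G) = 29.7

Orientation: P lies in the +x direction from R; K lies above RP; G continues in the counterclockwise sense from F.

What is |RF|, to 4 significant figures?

41.16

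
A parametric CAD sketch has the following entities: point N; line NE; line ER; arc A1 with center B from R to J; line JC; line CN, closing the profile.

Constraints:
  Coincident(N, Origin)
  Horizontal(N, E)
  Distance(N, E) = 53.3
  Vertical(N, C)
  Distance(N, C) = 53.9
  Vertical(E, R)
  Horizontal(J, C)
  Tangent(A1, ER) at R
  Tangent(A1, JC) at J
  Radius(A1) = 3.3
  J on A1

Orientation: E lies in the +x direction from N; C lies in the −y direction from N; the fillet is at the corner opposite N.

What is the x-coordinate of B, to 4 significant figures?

50.00

N is at the origin; NE is horizontal with |NE| = 53.3 and E on the +x side, so E = (53.30, 0.000). NC is vertical with |NC| = 53.9 and C on the −y side, so C = (0.000, -53.90). The virtual corner opposite N is at (53.30, -53.90). Since A1 is tangent to ER there, BR ⟂ ER and tangency of A1 to JC means the radius BJ is perpendicular to JC, with radius 3.3, so the center B sits 3.3 in from both sides at B = (50.00, -50.60). So B.x = 50.00.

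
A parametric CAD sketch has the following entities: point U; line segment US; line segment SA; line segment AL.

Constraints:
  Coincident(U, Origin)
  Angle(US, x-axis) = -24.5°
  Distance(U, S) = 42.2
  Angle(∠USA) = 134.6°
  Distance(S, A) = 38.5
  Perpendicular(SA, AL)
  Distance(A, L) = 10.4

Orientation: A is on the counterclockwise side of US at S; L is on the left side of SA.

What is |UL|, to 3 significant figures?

70.9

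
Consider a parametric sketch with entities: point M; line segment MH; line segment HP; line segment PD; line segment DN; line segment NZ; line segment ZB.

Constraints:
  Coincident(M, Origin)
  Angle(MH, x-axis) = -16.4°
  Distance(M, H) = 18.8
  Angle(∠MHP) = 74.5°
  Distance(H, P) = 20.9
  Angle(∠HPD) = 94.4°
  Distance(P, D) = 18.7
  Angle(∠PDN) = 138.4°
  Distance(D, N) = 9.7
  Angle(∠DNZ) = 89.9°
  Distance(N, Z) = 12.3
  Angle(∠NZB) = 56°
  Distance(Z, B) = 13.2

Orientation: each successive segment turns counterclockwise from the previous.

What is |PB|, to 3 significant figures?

14.8

∠DNZ = 89.9° gives NZ at -53.6° from the x-axis; with |NZ| = 12.3, Z = (-0.775, 1.67). ∠NZB = 56.0° gives ZB at 70.4° from the x-axis; with |ZB| = 13.2, B = (3.65, 14.1). Then |PB| = |B − P| = 14.8.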